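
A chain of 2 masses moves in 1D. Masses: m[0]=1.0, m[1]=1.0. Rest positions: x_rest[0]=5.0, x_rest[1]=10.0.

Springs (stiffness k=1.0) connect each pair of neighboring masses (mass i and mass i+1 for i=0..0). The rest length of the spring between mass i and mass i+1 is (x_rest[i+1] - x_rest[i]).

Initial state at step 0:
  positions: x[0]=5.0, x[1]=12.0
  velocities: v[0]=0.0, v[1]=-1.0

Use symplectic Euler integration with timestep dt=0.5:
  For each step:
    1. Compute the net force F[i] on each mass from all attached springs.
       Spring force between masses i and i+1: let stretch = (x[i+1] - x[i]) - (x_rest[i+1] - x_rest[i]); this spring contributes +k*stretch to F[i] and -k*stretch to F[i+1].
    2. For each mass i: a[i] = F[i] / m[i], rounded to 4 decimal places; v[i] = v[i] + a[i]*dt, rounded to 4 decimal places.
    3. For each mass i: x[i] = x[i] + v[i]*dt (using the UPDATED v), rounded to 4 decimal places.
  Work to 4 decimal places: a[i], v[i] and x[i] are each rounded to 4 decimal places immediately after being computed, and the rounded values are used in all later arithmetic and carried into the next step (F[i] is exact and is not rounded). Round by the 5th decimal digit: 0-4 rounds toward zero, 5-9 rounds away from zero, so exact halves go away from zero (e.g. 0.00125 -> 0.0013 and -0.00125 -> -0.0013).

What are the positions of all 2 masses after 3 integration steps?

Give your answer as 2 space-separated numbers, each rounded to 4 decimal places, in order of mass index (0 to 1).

Answer: 6.4375 9.0625

Derivation:
Step 0: x=[5.0000 12.0000] v=[0.0000 -1.0000]
Step 1: x=[5.5000 11.0000] v=[1.0000 -2.0000]
Step 2: x=[6.1250 9.8750] v=[1.2500 -2.2500]
Step 3: x=[6.4375 9.0625] v=[0.6250 -1.6250]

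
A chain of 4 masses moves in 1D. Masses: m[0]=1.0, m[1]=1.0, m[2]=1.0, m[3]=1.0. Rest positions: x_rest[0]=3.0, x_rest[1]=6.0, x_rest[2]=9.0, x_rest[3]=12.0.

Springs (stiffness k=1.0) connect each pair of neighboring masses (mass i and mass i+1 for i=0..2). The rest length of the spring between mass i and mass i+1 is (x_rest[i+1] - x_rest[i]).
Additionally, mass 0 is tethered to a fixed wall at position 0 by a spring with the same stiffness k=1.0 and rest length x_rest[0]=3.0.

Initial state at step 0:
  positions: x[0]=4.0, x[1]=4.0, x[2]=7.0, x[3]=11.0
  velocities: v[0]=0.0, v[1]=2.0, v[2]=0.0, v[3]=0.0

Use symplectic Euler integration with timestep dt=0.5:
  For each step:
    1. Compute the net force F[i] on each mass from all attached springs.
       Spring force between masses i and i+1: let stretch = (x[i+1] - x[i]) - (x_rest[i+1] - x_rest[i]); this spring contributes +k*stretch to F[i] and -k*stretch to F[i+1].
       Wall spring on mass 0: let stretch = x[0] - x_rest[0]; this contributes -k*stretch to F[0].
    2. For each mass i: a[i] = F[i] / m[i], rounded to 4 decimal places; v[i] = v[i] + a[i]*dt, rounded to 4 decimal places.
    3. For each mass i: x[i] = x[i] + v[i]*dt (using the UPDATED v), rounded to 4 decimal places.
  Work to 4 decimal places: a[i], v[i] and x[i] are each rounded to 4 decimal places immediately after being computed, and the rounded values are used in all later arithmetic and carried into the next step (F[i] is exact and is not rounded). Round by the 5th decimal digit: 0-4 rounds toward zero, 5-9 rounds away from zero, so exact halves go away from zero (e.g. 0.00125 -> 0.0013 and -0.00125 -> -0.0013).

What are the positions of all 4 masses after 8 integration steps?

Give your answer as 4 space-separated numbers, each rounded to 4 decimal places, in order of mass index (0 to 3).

Step 0: x=[4.0000 4.0000 7.0000 11.0000] v=[0.0000 2.0000 0.0000 0.0000]
Step 1: x=[3.0000 5.7500 7.2500 10.7500] v=[-2.0000 3.5000 0.5000 -0.5000]
Step 2: x=[1.9375 7.1875 8.0000 10.3750] v=[-2.1250 2.8750 1.5000 -0.7500]
Step 3: x=[1.7031 7.5157 9.1407 10.1563] v=[-0.4688 0.6563 2.2813 -0.4375]
Step 4: x=[2.4961 6.7970 10.1290 10.4337] v=[1.5860 -1.4375 1.9766 0.5547]
Step 5: x=[3.7403 5.8360 10.3605 11.3849] v=[2.4884 -1.9220 0.4630 1.9024]
Step 6: x=[4.5734 5.4822 9.7170 12.8300] v=[1.6661 -0.7076 -1.2871 2.8902]
Step 7: x=[4.4903 5.9599 8.7930 14.2469] v=[-0.1662 0.9554 -1.8480 2.8337]
Step 8: x=[3.6520 6.7785 8.5242 15.0503] v=[-1.6766 1.6372 -0.5376 1.6068]

Answer: 3.6520 6.7785 8.5242 15.0503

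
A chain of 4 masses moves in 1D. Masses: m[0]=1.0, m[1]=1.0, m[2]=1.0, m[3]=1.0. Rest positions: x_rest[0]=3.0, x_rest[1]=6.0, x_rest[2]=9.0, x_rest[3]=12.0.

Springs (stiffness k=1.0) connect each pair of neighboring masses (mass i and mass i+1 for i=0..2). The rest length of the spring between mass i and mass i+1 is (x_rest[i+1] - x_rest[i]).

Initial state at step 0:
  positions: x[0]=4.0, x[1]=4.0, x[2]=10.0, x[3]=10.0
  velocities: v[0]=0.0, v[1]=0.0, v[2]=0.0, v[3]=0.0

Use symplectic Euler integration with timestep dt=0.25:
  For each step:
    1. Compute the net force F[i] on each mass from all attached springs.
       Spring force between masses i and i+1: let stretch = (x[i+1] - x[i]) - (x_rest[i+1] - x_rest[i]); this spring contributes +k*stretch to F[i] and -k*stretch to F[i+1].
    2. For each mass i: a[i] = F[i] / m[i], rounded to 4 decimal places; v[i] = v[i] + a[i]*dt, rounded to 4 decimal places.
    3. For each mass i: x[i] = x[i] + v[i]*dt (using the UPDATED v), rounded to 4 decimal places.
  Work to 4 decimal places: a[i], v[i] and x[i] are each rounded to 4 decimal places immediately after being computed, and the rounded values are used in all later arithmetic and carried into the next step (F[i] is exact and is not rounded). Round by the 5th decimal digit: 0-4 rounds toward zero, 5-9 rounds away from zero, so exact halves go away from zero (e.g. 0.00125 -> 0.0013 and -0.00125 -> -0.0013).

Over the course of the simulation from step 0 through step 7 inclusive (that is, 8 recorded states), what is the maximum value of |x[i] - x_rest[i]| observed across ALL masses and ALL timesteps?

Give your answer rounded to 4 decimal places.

Step 0: x=[4.0000 4.0000 10.0000 10.0000] v=[0.0000 0.0000 0.0000 0.0000]
Step 1: x=[3.8125 4.3750 9.6250 10.1875] v=[-0.7500 1.5000 -1.5000 0.7500]
Step 2: x=[3.4727 5.0430 8.9570 10.5274] v=[-1.3594 2.6719 -2.6719 1.3594]
Step 3: x=[3.0435 5.8575 8.1426 10.9566] v=[-1.7168 3.2578 -3.2578 1.7168]
Step 4: x=[2.6027 6.6389 7.3612 11.3974] v=[-1.7633 3.1256 -3.1256 1.7633]
Step 5: x=[2.2266 7.2132 6.7869 11.7735] v=[-1.5043 2.2971 -2.2971 1.5043]
Step 6: x=[1.9747 7.4492 6.5509 12.0254] v=[-1.0077 0.9439 -0.9439 1.0077]
Step 7: x=[1.8774 7.2869 6.7132 12.1227] v=[-0.3891 -0.6493 0.6493 0.3891]
Max displacement = 2.4491

Answer: 2.4491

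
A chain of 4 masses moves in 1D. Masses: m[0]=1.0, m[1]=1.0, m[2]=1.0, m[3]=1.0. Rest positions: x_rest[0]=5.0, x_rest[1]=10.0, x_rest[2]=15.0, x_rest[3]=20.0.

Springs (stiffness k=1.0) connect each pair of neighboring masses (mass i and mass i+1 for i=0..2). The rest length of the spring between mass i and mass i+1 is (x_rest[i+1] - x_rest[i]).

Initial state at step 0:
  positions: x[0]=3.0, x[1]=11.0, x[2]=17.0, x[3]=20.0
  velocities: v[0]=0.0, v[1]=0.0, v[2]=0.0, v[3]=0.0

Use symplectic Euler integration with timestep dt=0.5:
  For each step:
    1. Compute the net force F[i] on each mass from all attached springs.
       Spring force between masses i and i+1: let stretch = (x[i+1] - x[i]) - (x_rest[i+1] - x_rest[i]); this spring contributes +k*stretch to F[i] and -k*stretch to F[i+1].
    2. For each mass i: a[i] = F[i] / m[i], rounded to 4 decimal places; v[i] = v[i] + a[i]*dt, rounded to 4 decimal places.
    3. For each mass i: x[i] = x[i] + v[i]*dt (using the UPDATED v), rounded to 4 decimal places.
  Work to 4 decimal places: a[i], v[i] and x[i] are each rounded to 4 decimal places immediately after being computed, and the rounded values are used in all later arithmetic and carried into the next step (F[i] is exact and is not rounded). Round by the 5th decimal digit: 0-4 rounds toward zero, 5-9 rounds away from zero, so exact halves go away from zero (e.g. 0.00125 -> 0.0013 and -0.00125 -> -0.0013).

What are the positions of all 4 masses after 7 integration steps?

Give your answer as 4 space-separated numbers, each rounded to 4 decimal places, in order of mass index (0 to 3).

Step 0: x=[3.0000 11.0000 17.0000 20.0000] v=[0.0000 0.0000 0.0000 0.0000]
Step 1: x=[3.7500 10.5000 16.2500 20.5000] v=[1.5000 -1.0000 -1.5000 1.0000]
Step 2: x=[4.9375 9.7500 15.1250 21.1875] v=[2.3750 -1.5000 -2.2500 1.3750]
Step 3: x=[6.0782 9.1406 14.1719 21.6094] v=[2.2813 -1.2188 -1.9063 0.8438]
Step 4: x=[6.7345 9.0234 13.8203 21.4219] v=[1.3125 -0.2344 -0.7032 -0.3750]
Step 5: x=[6.7130 9.5332 14.1699 20.5840] v=[-0.0431 1.0196 0.6992 -1.6758]
Step 6: x=[6.1465 10.4972 14.9639 19.3926] v=[-1.1330 1.9279 1.5879 -2.3829]
Step 7: x=[5.4177 11.4902 15.7484 18.3440] v=[-1.4577 1.9859 1.5689 -2.0973]

Answer: 5.4177 11.4902 15.7484 18.3440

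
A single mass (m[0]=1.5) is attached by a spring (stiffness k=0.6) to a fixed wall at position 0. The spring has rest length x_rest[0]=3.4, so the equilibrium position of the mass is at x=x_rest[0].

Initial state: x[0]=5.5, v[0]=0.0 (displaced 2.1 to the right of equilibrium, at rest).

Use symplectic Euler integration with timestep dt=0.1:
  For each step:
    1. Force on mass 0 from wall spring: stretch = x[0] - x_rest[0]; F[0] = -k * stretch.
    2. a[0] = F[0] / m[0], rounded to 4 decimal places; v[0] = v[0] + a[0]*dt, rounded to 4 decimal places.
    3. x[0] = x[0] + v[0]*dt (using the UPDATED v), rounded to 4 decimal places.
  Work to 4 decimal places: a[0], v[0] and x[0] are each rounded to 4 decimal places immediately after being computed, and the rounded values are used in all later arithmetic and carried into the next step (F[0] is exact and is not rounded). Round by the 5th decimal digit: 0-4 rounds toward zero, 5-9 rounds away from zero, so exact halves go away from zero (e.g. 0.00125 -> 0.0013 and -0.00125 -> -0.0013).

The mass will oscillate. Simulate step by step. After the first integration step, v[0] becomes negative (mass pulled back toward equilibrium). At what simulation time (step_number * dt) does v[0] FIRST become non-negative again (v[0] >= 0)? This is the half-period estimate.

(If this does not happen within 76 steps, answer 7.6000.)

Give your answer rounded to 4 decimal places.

Answer: 5.0000

Derivation:
Step 0: x=[5.5000] v=[0.0000]
Step 1: x=[5.4916] v=[-0.0840]
Step 2: x=[5.4748] v=[-0.1677]
Step 3: x=[5.4497] v=[-0.2507]
Step 4: x=[5.4164] v=[-0.3327]
Step 5: x=[5.3751] v=[-0.4134]
Step 6: x=[5.3259] v=[-0.4924]
Step 7: x=[5.2690] v=[-0.5694]
Step 8: x=[5.2046] v=[-0.6442]
Step 9: x=[5.1330] v=[-0.7164]
Step 10: x=[5.0544] v=[-0.7857]
Step 11: x=[4.9692] v=[-0.8519]
Step 12: x=[4.8777] v=[-0.9147]
Step 13: x=[4.7803] v=[-0.9738]
Step 14: x=[4.6774] v=[-1.0290]
Step 15: x=[4.5694] v=[-1.0801]
Step 16: x=[4.4567] v=[-1.1269]
Step 17: x=[4.3398] v=[-1.1692]
Step 18: x=[4.2191] v=[-1.2068]
Step 19: x=[4.0951] v=[-1.2396]
Step 20: x=[3.9684] v=[-1.2674]
Step 21: x=[3.8394] v=[-1.2901]
Step 22: x=[3.7086] v=[-1.3077]
Step 23: x=[3.5766] v=[-1.3200]
Step 24: x=[3.4439] v=[-1.3271]
Step 25: x=[3.3110] v=[-1.3289]
Step 26: x=[3.1785] v=[-1.3253]
Step 27: x=[3.0469] v=[-1.3164]
Step 28: x=[2.9167] v=[-1.3023]
Step 29: x=[2.7884] v=[-1.2830]
Step 30: x=[2.6626] v=[-1.2585]
Step 31: x=[2.5397] v=[-1.2290]
Step 32: x=[2.4202] v=[-1.1946]
Step 33: x=[2.3047] v=[-1.1554]
Step 34: x=[2.1935] v=[-1.1116]
Step 35: x=[2.0872] v=[-1.0633]
Step 36: x=[1.9861] v=[-1.0108]
Step 37: x=[1.8907] v=[-0.9542]
Step 38: x=[1.8013] v=[-0.8938]
Step 39: x=[1.7183] v=[-0.8299]
Step 40: x=[1.6420] v=[-0.7626]
Step 41: x=[1.5728] v=[-0.6923]
Step 42: x=[1.5109] v=[-0.6192]
Step 43: x=[1.4565] v=[-0.5436]
Step 44: x=[1.4099] v=[-0.4659]
Step 45: x=[1.3713] v=[-0.3863]
Step 46: x=[1.3408] v=[-0.3052]
Step 47: x=[1.3185] v=[-0.2228]
Step 48: x=[1.3046] v=[-0.1395]
Step 49: x=[1.2990] v=[-0.0557]
Step 50: x=[1.3018] v=[0.0283]
First v>=0 after going negative at step 50, time=5.0000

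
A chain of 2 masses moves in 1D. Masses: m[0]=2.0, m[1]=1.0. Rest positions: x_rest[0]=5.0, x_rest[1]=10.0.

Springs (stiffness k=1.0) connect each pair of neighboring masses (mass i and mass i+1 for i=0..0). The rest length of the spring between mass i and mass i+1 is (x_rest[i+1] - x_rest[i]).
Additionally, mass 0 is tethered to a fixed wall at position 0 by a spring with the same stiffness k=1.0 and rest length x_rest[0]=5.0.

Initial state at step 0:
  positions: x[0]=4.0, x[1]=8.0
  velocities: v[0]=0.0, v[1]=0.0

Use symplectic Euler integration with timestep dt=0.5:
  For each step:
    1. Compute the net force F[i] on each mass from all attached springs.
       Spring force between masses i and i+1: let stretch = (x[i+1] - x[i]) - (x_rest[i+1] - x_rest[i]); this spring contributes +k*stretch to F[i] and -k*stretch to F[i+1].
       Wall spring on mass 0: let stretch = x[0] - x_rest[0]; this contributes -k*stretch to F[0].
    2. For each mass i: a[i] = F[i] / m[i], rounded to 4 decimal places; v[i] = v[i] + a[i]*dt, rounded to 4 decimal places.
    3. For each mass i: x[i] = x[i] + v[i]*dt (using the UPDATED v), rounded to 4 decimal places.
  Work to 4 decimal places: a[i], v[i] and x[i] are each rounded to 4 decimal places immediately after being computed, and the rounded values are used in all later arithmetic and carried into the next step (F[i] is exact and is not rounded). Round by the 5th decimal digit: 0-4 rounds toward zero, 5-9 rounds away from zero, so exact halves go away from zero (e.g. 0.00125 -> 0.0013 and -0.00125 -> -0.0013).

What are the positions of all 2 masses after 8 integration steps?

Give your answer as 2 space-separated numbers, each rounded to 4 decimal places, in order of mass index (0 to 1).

Answer: 5.9959 10.9064

Derivation:
Step 0: x=[4.0000 8.0000] v=[0.0000 0.0000]
Step 1: x=[4.0000 8.2500] v=[0.0000 0.5000]
Step 2: x=[4.0313 8.6875] v=[0.0625 0.8750]
Step 3: x=[4.1407 9.2110] v=[0.2188 1.0469]
Step 4: x=[4.3663 9.7169] v=[0.4512 1.0118]
Step 5: x=[4.7150 10.1352] v=[0.6973 0.8365]
Step 6: x=[5.1518 10.4484] v=[0.8736 0.6264]
Step 7: x=[5.6067 10.6875] v=[0.9098 0.4781]
Step 8: x=[5.9959 10.9064] v=[0.7783 0.4377]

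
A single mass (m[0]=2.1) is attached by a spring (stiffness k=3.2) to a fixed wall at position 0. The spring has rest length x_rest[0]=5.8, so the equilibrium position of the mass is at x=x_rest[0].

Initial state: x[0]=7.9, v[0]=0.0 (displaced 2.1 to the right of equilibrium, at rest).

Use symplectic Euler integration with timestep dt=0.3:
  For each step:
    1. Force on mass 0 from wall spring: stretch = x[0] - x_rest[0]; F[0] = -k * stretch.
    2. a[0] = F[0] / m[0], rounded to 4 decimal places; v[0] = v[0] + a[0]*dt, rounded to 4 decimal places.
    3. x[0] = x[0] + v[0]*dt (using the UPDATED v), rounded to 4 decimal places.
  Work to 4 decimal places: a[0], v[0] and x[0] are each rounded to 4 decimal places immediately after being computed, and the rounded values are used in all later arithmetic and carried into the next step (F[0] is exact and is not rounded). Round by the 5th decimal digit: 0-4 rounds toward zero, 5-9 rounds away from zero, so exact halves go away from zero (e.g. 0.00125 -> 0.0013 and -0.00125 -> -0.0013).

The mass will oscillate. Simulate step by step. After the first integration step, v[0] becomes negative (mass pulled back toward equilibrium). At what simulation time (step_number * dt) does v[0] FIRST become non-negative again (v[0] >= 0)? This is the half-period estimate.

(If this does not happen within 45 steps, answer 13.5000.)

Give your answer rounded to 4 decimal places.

Step 0: x=[7.9000] v=[0.0000]
Step 1: x=[7.6120] v=[-0.9600]
Step 2: x=[7.0755] v=[-1.7883]
Step 3: x=[6.3641] v=[-2.3714]
Step 4: x=[5.5753] v=[-2.6293]
Step 5: x=[4.8173] v=[-2.5266]
Step 6: x=[4.1941] v=[-2.0774]
Step 7: x=[3.7911] v=[-1.3433]
Step 8: x=[3.6636] v=[-0.4249]
Step 9: x=[3.8291] v=[0.5518]
First v>=0 after going negative at step 9, time=2.7000

Answer: 2.7000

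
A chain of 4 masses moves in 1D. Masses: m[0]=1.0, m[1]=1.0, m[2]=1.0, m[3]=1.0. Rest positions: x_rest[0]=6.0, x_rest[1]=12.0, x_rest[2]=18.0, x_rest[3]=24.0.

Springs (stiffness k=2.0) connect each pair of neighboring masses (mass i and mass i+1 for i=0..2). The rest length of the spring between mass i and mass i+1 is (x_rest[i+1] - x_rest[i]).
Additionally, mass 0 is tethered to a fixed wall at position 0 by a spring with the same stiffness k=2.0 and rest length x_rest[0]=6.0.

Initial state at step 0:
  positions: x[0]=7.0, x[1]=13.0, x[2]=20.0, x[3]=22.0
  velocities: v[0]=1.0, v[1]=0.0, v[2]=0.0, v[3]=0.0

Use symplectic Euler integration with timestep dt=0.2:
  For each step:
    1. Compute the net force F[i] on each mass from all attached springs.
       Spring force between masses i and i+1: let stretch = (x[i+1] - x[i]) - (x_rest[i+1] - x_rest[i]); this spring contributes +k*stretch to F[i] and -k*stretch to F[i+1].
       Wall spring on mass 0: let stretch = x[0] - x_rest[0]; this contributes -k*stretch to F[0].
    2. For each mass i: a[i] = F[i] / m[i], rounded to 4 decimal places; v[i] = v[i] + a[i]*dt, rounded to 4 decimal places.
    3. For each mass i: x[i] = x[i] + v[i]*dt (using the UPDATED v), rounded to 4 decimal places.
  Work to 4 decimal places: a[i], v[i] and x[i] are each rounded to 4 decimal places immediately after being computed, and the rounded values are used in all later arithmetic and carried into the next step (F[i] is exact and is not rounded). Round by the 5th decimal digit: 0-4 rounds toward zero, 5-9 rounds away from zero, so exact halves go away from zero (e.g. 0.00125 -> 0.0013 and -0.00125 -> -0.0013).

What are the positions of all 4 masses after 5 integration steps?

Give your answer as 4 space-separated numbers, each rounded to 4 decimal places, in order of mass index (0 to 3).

Answer: 6.7766 13.0730 16.7628 25.1034

Derivation:
Step 0: x=[7.0000 13.0000 20.0000 22.0000] v=[1.0000 0.0000 0.0000 0.0000]
Step 1: x=[7.1200 13.0800 19.6000 22.3200] v=[0.6000 0.4000 -2.0000 1.6000]
Step 2: x=[7.1472 13.2048 18.8960 22.9024] v=[0.1360 0.6240 -3.5200 2.9120]
Step 3: x=[7.0872 13.3003 18.0572 23.6443] v=[-0.2998 0.4774 -4.1939 3.7094]
Step 4: x=[6.9573 13.2793 17.2848 24.4192] v=[-0.6494 -0.1051 -3.8618 3.8746]
Step 5: x=[6.7766 13.0730 16.7628 25.1034] v=[-0.9035 -1.0317 -2.6102 3.4208]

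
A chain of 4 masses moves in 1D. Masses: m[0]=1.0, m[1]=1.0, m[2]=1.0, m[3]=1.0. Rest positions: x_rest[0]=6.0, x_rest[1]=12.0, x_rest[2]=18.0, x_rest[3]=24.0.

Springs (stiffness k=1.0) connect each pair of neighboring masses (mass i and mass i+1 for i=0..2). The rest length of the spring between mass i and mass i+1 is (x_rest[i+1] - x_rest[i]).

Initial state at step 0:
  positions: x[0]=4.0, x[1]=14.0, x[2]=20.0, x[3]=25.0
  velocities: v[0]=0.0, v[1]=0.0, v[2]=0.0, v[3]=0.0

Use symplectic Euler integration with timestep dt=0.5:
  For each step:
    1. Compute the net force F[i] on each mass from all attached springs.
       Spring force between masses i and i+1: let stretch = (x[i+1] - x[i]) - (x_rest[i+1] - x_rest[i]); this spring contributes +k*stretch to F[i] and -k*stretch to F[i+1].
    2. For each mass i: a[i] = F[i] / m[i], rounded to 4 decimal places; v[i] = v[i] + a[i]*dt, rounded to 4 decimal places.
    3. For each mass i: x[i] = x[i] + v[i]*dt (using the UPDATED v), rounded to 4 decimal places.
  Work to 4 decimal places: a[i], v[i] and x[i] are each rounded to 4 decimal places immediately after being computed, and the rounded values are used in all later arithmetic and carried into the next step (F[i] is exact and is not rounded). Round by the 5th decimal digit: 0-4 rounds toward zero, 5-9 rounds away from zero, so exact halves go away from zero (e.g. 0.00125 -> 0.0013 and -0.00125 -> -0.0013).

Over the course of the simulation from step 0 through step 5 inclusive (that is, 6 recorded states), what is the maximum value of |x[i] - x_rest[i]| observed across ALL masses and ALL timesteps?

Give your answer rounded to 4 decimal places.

Answer: 2.3829

Derivation:
Step 0: x=[4.0000 14.0000 20.0000 25.0000] v=[0.0000 0.0000 0.0000 0.0000]
Step 1: x=[5.0000 13.0000 19.7500 25.2500] v=[2.0000 -2.0000 -0.5000 0.5000]
Step 2: x=[6.5000 11.6875 19.1875 25.6250] v=[3.0000 -2.6250 -1.1250 0.7500]
Step 3: x=[7.7969 10.9531 18.3594 25.8907] v=[2.5938 -1.4688 -1.6563 0.5313]
Step 4: x=[8.3829 11.2813 17.5625 25.7735] v=[1.1719 0.6563 -1.5938 -0.2344]
Step 5: x=[8.1935 12.4552 17.2481 25.1036] v=[-0.3789 2.3477 -0.6289 -1.3399]
Max displacement = 2.3829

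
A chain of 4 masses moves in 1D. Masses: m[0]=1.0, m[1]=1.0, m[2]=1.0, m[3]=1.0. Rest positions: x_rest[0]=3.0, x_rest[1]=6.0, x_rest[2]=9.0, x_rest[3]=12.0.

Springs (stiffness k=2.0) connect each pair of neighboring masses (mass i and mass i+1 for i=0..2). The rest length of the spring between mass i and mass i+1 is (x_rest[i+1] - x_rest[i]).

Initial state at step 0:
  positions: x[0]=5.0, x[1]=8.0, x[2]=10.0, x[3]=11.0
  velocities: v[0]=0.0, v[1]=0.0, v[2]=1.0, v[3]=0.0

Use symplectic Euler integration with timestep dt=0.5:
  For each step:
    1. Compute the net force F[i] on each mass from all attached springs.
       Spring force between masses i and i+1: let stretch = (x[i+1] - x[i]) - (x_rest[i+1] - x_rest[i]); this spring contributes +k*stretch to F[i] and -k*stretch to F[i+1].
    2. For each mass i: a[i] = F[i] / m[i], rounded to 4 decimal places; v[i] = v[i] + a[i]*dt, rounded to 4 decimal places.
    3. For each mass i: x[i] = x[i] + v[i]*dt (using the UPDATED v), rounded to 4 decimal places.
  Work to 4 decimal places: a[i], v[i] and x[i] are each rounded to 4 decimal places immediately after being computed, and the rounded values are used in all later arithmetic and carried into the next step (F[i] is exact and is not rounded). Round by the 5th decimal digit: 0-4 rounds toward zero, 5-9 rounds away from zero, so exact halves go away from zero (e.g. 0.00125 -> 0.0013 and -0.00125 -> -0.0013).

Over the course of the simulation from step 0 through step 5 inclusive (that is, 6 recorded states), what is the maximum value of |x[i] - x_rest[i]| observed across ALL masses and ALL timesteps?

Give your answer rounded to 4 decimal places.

Answer: 2.9375

Derivation:
Step 0: x=[5.0000 8.0000 10.0000 11.0000] v=[0.0000 0.0000 1.0000 0.0000]
Step 1: x=[5.0000 7.5000 10.0000 12.0000] v=[0.0000 -1.0000 0.0000 2.0000]
Step 2: x=[4.7500 7.0000 9.7500 13.5000] v=[-0.5000 -1.0000 -0.5000 3.0000]
Step 3: x=[4.1250 6.7500 10.0000 14.6250] v=[-1.2500 -0.5000 0.5000 2.2500]
Step 4: x=[3.3125 6.8125 10.9375 14.9375] v=[-1.6250 0.1250 1.8750 0.6250]
Step 5: x=[2.7500 7.1875 11.8125 14.7500] v=[-1.1250 0.7500 1.7500 -0.3750]
Max displacement = 2.9375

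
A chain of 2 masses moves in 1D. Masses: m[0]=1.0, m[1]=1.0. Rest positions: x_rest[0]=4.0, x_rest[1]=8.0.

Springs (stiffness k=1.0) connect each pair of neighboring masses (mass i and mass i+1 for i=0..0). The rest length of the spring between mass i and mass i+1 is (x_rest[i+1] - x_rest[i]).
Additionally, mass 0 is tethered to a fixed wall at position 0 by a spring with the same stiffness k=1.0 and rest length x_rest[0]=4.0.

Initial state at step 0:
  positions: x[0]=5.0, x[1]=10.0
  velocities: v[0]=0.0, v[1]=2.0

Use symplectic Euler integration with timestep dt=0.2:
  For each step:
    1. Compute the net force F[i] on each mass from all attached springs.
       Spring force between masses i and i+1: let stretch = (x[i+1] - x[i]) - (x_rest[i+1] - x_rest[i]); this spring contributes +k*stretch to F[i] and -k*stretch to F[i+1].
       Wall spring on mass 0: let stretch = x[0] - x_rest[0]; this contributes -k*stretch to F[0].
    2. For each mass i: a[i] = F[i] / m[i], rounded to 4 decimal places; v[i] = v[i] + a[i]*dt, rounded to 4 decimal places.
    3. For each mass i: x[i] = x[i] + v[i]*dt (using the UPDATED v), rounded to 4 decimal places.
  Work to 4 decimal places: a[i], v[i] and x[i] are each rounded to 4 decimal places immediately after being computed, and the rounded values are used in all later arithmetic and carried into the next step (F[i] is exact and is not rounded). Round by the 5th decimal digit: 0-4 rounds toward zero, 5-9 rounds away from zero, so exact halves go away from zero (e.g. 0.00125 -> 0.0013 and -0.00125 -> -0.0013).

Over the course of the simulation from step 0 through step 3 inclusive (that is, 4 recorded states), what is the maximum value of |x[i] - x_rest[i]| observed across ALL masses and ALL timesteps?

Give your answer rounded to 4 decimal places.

Answer: 2.9052

Derivation:
Step 0: x=[5.0000 10.0000] v=[0.0000 2.0000]
Step 1: x=[5.0000 10.3600] v=[0.0000 1.8000]
Step 2: x=[5.0144 10.6656] v=[0.0720 1.5280]
Step 3: x=[5.0543 10.9052] v=[0.1994 1.1978]
Max displacement = 2.9052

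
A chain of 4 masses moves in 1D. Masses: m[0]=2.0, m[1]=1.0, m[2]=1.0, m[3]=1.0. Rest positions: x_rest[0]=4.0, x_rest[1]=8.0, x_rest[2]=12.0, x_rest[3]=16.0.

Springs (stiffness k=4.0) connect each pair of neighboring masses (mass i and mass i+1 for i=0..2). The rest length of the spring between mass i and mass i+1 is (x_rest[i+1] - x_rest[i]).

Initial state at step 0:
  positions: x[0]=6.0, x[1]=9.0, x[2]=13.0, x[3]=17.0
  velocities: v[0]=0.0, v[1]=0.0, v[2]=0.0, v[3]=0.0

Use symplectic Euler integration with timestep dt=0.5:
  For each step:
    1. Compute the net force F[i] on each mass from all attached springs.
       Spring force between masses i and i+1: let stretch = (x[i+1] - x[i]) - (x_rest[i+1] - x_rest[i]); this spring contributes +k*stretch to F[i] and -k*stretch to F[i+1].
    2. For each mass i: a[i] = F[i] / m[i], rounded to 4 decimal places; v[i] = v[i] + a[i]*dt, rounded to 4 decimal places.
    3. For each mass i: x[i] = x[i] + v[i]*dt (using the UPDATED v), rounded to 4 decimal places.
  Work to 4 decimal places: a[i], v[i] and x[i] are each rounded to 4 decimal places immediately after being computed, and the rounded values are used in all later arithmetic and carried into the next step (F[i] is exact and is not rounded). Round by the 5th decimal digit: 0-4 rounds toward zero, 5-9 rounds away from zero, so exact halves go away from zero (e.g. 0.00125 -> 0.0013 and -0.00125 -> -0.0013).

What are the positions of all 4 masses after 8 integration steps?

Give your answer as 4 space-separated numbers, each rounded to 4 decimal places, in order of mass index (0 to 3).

Answer: 6.0040 8.7579 13.1407 17.0938

Derivation:
Step 0: x=[6.0000 9.0000 13.0000 17.0000] v=[0.0000 0.0000 0.0000 0.0000]
Step 1: x=[5.5000 10.0000 13.0000 17.0000] v=[-1.0000 2.0000 0.0000 0.0000]
Step 2: x=[5.2500 9.5000 14.0000 17.0000] v=[-0.5000 -1.0000 2.0000 0.0000]
Step 3: x=[5.1250 9.2500 13.5000 18.0000] v=[-0.2500 -0.5000 -1.0000 2.0000]
Step 4: x=[5.0625 9.1250 13.2500 18.5000] v=[-0.1250 -0.2500 -0.5000 1.0000]
Step 5: x=[5.0313 9.0625 14.1250 17.7500] v=[-0.0625 -0.1250 1.7500 -1.5000]
Step 6: x=[5.0157 10.0313 13.5625 17.3750] v=[-0.0313 1.9376 -1.1250 -0.7500]
Step 7: x=[5.5079 9.5157 13.2813 17.1875] v=[0.9843 -1.0312 -0.5624 -0.3750]
Step 8: x=[6.0040 8.7579 13.1407 17.0938] v=[0.9921 -1.5156 -0.2812 -0.1874]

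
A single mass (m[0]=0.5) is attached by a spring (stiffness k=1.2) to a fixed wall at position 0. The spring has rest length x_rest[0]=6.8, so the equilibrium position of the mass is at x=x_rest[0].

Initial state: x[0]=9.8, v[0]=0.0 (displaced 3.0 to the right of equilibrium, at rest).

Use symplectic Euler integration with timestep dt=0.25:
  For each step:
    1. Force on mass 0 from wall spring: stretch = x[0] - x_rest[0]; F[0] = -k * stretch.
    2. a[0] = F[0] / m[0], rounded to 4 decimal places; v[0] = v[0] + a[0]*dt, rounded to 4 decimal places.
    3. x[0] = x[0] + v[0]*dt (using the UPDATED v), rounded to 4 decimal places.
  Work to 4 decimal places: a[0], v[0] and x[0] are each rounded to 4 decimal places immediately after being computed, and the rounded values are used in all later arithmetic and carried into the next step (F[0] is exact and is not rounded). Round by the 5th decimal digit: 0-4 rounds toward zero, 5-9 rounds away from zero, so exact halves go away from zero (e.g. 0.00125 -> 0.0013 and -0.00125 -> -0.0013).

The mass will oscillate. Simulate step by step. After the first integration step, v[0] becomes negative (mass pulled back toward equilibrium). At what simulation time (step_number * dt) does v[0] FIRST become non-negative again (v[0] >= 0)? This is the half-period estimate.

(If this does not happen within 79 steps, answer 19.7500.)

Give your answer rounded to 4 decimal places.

Step 0: x=[9.8000] v=[0.0000]
Step 1: x=[9.3500] v=[-1.8000]
Step 2: x=[8.5175] v=[-3.3300]
Step 3: x=[7.4274] v=[-4.3605]
Step 4: x=[6.2432] v=[-4.7370]
Step 5: x=[5.1425] v=[-4.4029]
Step 6: x=[4.2904] v=[-3.4084]
Step 7: x=[3.8147] v=[-1.9027]
Step 8: x=[3.7868] v=[-0.1115]
Step 9: x=[4.2109] v=[1.6964]
First v>=0 after going negative at step 9, time=2.2500

Answer: 2.2500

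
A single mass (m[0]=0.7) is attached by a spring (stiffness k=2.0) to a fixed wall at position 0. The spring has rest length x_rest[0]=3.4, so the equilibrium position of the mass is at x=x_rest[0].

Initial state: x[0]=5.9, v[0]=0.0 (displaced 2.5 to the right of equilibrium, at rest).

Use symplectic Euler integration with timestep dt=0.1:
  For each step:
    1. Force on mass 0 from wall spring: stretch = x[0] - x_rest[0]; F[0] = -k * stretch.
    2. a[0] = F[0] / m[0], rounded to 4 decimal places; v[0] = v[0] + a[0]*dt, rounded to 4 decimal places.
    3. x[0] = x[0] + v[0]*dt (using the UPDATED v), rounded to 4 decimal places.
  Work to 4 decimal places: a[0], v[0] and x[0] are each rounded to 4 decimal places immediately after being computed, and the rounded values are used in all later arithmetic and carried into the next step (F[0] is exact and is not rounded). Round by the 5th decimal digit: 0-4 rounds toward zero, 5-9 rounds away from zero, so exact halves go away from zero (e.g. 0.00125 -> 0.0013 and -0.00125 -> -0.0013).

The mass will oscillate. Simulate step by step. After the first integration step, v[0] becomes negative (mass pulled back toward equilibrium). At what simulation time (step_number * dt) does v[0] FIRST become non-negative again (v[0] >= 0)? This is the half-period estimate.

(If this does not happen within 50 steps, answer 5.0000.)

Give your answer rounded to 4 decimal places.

Step 0: x=[5.9000] v=[0.0000]
Step 1: x=[5.8286] v=[-0.7143]
Step 2: x=[5.6878] v=[-1.4082]
Step 3: x=[5.4816] v=[-2.0619]
Step 4: x=[5.2159] v=[-2.6566]
Step 5: x=[4.8984] v=[-3.1754]
Step 6: x=[4.5381] v=[-3.6035]
Step 7: x=[4.1452] v=[-3.9287]
Step 8: x=[3.7310] v=[-4.1416]
Step 9: x=[3.3074] v=[-4.2362]
Step 10: x=[2.8864] v=[-4.2097]
Step 11: x=[2.4801] v=[-4.0630]
Step 12: x=[2.1001] v=[-3.8002]
Step 13: x=[1.7572] v=[-3.4288]
Step 14: x=[1.4613] v=[-2.9594]
Step 15: x=[1.2208] v=[-2.4055]
Step 16: x=[1.0425] v=[-1.7829]
Step 17: x=[0.9316] v=[-1.1093]
Step 18: x=[0.8912] v=[-0.4040]
Step 19: x=[0.9225] v=[0.3128]
First v>=0 after going negative at step 19, time=1.9000

Answer: 1.9000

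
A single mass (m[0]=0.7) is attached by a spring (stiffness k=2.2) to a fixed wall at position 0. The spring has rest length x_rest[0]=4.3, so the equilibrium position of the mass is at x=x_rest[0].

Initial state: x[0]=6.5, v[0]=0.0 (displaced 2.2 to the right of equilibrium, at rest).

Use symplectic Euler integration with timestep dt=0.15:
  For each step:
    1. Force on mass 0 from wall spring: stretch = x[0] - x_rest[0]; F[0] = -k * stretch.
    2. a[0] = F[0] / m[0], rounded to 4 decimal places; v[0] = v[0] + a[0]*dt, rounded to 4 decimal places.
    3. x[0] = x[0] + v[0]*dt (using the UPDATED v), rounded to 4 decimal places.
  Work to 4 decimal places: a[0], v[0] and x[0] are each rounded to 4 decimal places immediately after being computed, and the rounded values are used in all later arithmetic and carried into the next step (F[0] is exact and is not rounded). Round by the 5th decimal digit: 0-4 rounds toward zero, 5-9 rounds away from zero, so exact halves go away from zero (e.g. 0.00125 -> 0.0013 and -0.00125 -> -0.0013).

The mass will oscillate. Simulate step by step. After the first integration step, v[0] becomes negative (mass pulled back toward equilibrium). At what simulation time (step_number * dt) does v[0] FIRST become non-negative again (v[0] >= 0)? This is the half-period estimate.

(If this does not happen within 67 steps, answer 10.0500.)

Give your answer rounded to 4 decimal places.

Answer: 1.8000

Derivation:
Step 0: x=[6.5000] v=[0.0000]
Step 1: x=[6.3444] v=[-1.0371]
Step 2: x=[6.0443] v=[-2.0009]
Step 3: x=[5.6208] v=[-2.8232]
Step 4: x=[5.1039] v=[-3.4459]
Step 5: x=[4.5302] v=[-3.8249]
Step 6: x=[3.9402] v=[-3.9334]
Step 7: x=[3.3756] v=[-3.7638]
Step 8: x=[2.8764] v=[-3.3280]
Step 9: x=[2.4779] v=[-2.6569]
Step 10: x=[2.2082] v=[-1.7979]
Step 11: x=[2.0864] v=[-0.8118]
Step 12: x=[2.1212] v=[0.2318]
First v>=0 after going negative at step 12, time=1.8000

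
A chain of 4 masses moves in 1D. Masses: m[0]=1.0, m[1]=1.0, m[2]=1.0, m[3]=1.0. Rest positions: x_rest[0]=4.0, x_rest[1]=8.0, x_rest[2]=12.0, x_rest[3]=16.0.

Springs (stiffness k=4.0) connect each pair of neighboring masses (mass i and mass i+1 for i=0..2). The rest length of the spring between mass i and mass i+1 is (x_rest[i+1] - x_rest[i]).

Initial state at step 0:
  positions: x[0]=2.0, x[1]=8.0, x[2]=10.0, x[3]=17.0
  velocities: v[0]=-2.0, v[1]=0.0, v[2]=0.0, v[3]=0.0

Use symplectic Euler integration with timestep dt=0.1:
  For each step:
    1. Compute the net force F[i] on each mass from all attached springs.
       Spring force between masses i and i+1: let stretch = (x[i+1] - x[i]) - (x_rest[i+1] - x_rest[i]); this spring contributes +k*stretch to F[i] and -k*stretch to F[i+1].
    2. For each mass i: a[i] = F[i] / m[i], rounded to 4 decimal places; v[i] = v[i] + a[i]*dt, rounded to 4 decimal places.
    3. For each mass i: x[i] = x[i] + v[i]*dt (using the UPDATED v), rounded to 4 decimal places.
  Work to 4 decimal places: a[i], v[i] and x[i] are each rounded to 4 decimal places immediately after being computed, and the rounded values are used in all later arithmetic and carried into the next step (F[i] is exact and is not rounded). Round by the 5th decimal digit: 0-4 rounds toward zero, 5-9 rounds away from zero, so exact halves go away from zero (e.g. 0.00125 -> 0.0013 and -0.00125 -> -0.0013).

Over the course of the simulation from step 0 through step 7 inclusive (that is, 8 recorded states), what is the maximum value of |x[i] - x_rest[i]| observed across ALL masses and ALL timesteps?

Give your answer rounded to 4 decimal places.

Answer: 2.4348

Derivation:
Step 0: x=[2.0000 8.0000 10.0000 17.0000] v=[-2.0000 0.0000 0.0000 0.0000]
Step 1: x=[1.8800 7.8400 10.2000 16.8800] v=[-1.2000 -1.6000 2.0000 -1.2000]
Step 2: x=[1.8384 7.5360 10.5728 16.6528] v=[-0.4160 -3.0400 3.7280 -2.2720]
Step 3: x=[1.8647 7.1256 11.0673 16.3424] v=[0.2630 -4.1043 4.9453 -3.1040]
Step 4: x=[1.9414 6.6624 11.6152 15.9810] v=[0.7674 -4.6320 5.4787 -3.6140]
Step 5: x=[2.0470 6.2085 12.1396 15.6050] v=[1.0558 -4.5393 5.2439 -3.7603]
Step 6: x=[2.1590 5.8254 12.5654 15.2504] v=[1.1204 -3.8315 4.2576 -3.5465]
Step 7: x=[2.2577 5.5652 12.8290 14.9484] v=[0.9870 -2.6021 2.6356 -3.0205]
Max displacement = 2.4348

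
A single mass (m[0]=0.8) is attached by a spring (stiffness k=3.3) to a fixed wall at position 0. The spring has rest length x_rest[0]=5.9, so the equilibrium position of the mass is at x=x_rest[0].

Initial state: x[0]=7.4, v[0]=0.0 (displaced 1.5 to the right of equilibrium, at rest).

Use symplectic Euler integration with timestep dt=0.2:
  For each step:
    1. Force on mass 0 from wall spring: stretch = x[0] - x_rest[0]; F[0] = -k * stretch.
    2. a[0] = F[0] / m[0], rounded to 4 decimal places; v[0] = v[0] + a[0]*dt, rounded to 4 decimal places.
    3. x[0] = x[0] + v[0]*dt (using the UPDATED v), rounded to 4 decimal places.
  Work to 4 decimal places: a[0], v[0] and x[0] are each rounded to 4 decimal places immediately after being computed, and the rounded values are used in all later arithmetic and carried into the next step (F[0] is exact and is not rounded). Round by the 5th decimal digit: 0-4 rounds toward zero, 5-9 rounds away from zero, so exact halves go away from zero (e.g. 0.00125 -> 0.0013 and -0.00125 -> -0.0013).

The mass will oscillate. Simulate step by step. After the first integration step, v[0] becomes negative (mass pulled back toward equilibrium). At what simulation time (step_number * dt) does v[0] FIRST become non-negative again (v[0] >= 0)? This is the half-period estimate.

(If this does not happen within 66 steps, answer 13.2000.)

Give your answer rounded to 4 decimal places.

Step 0: x=[7.4000] v=[0.0000]
Step 1: x=[7.1525] v=[-1.2375]
Step 2: x=[6.6983] v=[-2.2708]
Step 3: x=[6.1124] v=[-2.9294]
Step 4: x=[5.4915] v=[-3.1046]
Step 5: x=[4.9380] v=[-2.7676]
Step 6: x=[4.5432] v=[-1.9739]
Step 7: x=[4.3723] v=[-0.8545]
Step 8: x=[4.4535] v=[0.4059]
First v>=0 after going negative at step 8, time=1.6000

Answer: 1.6000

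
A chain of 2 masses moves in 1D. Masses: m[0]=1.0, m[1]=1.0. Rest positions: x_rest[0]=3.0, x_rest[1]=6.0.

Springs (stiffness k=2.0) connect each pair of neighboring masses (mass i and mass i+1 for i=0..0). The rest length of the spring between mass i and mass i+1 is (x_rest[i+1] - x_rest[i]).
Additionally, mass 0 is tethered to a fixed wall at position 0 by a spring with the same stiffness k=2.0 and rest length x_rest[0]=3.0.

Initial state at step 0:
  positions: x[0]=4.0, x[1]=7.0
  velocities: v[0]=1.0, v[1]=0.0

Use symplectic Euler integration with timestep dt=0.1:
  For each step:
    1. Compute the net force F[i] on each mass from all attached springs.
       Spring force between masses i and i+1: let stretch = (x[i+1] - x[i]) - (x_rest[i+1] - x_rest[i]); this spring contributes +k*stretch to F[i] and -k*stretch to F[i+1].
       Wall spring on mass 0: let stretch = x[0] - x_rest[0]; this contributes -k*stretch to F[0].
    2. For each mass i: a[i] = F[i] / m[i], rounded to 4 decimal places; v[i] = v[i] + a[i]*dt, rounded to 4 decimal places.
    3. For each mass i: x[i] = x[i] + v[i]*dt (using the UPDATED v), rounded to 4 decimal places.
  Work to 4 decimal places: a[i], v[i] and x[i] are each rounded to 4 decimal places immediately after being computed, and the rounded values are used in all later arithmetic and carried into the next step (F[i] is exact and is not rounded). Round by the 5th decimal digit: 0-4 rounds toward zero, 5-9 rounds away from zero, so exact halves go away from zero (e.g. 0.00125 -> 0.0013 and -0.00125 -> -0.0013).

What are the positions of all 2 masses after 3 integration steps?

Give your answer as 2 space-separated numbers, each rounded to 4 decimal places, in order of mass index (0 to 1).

Step 0: x=[4.0000 7.0000] v=[1.0000 0.0000]
Step 1: x=[4.0800 7.0000] v=[0.8000 0.0000]
Step 2: x=[4.1368 7.0016] v=[0.5680 0.0160]
Step 3: x=[4.1682 7.0059] v=[0.3136 0.0430]

Answer: 4.1682 7.0059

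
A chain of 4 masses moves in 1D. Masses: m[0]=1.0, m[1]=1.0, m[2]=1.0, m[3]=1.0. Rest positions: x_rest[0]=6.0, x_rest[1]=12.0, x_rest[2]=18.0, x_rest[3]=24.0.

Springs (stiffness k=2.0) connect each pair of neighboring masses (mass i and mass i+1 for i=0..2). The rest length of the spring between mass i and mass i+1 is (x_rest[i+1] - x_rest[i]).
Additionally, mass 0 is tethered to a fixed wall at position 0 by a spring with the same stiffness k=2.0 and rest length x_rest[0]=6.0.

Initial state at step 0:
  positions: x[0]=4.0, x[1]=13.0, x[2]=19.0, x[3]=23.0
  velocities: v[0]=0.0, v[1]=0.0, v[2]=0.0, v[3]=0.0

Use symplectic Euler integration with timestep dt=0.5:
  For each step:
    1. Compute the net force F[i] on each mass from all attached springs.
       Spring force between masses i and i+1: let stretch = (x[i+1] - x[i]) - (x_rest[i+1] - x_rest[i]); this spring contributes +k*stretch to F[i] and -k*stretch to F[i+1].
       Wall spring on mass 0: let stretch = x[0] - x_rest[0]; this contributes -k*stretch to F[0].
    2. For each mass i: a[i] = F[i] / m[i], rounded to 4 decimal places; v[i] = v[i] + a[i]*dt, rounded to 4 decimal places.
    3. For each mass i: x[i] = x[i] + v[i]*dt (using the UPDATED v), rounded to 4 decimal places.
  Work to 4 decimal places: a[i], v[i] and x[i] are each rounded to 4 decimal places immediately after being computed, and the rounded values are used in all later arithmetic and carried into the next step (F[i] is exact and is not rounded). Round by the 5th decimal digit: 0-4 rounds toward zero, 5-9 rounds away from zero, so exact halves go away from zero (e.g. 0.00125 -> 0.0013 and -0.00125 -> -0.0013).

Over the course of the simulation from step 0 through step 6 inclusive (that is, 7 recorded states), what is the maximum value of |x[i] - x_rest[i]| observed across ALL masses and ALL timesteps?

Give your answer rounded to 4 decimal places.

Answer: 2.2500

Derivation:
Step 0: x=[4.0000 13.0000 19.0000 23.0000] v=[0.0000 0.0000 0.0000 0.0000]
Step 1: x=[6.5000 11.5000 18.0000 24.0000] v=[5.0000 -3.0000 -2.0000 2.0000]
Step 2: x=[8.2500 10.7500 16.7500 25.0000] v=[3.5000 -1.5000 -2.5000 2.0000]
Step 3: x=[7.1250 11.7500 16.6250 24.8750] v=[-2.2500 2.0000 -0.2500 -0.2500]
Step 4: x=[4.7500 12.8750 18.1875 23.6250] v=[-4.7500 2.2500 3.1250 -2.5000]
Step 5: x=[4.0625 12.5938 19.8125 22.6563] v=[-1.3750 -0.5625 3.2500 -1.9375]
Step 6: x=[5.6094 11.6563 19.2501 23.2657] v=[3.0938 -1.8751 -1.1249 1.2187]
Max displacement = 2.2500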